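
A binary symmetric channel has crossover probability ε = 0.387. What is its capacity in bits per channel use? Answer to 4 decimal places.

Binary symmetric channel: C = 1 − h₂(ε) where h₂ is the binary entropy function.
h₂(0.387) = −0.387·log₂0.387 − 0.613·log₂0.613 = 0.9628.
C = 1 − 0.9628 = 0.0372 bits per channel use.

0.0372 bits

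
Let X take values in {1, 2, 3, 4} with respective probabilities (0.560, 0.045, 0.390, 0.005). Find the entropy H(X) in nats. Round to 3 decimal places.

0.858 nats

H(X) = −Σ p·ln p.
  −(0.560)·ln(0.560) = 0.3247
  −(0.045)·ln(0.045) = 0.1395
  −(0.390)·ln(0.390) = 0.3672
  −(0.005)·ln(0.005) = 0.0265
Sum: 0.3247 + 0.1395 + 0.3672 + 0.0265 = 0.858 nats.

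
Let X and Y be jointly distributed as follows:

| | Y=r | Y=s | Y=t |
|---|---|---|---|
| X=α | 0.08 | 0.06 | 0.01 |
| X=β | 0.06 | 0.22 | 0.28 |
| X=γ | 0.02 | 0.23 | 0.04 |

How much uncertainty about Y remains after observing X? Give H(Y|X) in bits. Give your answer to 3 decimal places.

1.229 bits

Chain rule: H(Y|X) = H(X,Y) − H(X).
Marginals: p(X) = (0.1500, 0.5600, 0.2900), p(Y) = (0.1600, 0.5100, 0.3300).
H(X,Y) = 2.6261 bits; H(X) = 1.3969 bits.
H(Y|X) = 2.6261 − 1.3969 = 1.229 bits.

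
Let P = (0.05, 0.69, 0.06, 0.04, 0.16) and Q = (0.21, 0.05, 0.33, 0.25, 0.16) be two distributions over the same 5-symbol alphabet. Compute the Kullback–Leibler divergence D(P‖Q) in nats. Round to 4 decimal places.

1.5637 nats

D(P‖Q) = Σ p·ln(p/q).
  0.05·ln(0.05/0.21) = -0.07175
  0.69·ln(0.69/0.05) = 1.81102
  0.06·ln(0.06/0.33) = -0.10228
  0.04·ln(0.04/0.25) = -0.07330
  0.16·ln(0.16/0.16) = 0.00000
D(P‖Q) = 1.5637 nats.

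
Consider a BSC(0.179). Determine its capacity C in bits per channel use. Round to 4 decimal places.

Binary symmetric channel: C = 1 − h₂(ε) where h₂ is the binary entropy function.
h₂(0.179) = −0.179·log₂0.179 − 0.821·log₂0.821 = 0.6779.
C = 1 − 0.6779 = 0.3221 bits per channel use.

0.3221 bits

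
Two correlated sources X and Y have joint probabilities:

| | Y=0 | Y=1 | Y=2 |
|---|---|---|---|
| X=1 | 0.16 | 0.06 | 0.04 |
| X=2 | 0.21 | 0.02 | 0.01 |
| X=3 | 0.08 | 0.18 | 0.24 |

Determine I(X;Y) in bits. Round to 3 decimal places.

Marginals: p(X) = (0.2600, 0.2400, 0.5000), p(Y) = (0.4500, 0.2600, 0.2900).
I(X;Y) = Σ p(x,y)·log₂[p(x,y)/(p(x)p(y))].
  (1,0): 0.16·log₂(1.3675) = 0.0723
  (1,1): 0.06·log₂(0.8876) = -0.0103
  (1,2): 0.04·log₂(0.5305) = -0.0366
  (2,0): 0.21·log₂(1.9444) = 0.2015
  (2,1): 0.02·log₂(0.3205) = -0.0328
  (2,2): 0.01·log₂(0.1437) = -0.0280
  (3,0): 0.08·log₂(0.3556) = -0.1193
  (3,1): 0.18·log₂(1.3846) = 0.0845
  (3,2): 0.24·log₂(1.6552) = 0.1745
Sum = 0.306 bits.

0.306 bits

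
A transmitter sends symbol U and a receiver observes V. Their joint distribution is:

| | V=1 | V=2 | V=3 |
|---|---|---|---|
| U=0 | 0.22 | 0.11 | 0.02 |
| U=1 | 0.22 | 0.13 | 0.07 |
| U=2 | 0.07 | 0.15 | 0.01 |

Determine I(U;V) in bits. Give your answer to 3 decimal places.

Marginals: p(U) = (0.3500, 0.4200, 0.2300), p(V) = (0.5100, 0.3900, 0.1000).
I(U;V) = H(U) + H(V) − H(U,V).
H(U) = 1.5434, H(V) = 1.3574, H(U,V) = 2.8210.
I(U;V) = 1.5434 + 1.3574 − 2.8210 = 0.080 bits.

0.080 bits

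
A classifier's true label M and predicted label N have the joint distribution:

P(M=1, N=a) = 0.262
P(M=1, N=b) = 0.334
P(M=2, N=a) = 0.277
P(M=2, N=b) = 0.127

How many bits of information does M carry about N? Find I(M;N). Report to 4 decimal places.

Marginals: p(M) = (0.5960, 0.4040), p(N) = (0.5390, 0.4610).
I(M;N) = H(M) + H(N) − H(M,N).
H(M) = 0.9732, H(N) = 0.9956, H(M,N) = 1.9258.
I(M;N) = 0.9732 + 0.9956 − 1.9258 = 0.0430 bits.

0.0430 bits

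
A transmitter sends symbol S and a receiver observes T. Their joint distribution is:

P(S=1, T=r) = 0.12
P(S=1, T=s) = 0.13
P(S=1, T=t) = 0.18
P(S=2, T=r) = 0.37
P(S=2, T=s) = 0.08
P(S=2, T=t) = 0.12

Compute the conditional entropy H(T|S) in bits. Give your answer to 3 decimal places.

1.399 bits

Chain rule: H(T|S) = H(S,T) − H(S).
Marginals: p(S) = (0.4300, 0.5700), p(T) = (0.4900, 0.2100, 0.3000).
H(S,T) = 2.3843 bits; H(S) = 0.9858 bits.
H(T|S) = 2.3843 − 0.9858 = 1.399 bits.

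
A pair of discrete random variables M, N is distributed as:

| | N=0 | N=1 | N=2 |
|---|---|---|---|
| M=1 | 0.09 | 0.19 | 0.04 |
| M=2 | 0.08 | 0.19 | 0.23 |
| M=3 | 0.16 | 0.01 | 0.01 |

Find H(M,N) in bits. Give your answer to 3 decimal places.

2.744 bits

H(M,N) = −Σ p(x,y)·log₂ p(x,y) over all 9 cells.
  cell (1,0): −0.09·log₂0.09 = 0.3127
  cell (1,1): −0.19·log₂0.19 = 0.4552
  cell (1,2): −0.04·log₂0.04 = 0.1858
  cell (2,0): −0.08·log₂0.08 = 0.2915
  cell (2,1): −0.19·log₂0.19 = 0.4552
  cell (2,2): −0.23·log₂0.23 = 0.4877
  cell (3,0): −0.16·log₂0.16 = 0.4230
  cell (3,1): −0.01·log₂0.01 = 0.0664
  cell (3,2): −0.01·log₂0.01 = 0.0664
Sum = 2.744 bits.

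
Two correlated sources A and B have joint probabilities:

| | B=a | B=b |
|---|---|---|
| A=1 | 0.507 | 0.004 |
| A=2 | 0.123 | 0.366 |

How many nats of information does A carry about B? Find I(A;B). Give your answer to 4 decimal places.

0.3598 nats

Marginals: p(A) = (0.5110, 0.4890), p(B) = (0.6300, 0.3700).
I(A;B) = H(A) + H(B) − H(A,B).
H(A) = 0.6929, H(B) = 0.6590, H(A,B) = 0.9921.
I(A;B) = 0.6929 + 0.6590 − 0.9921 = 0.3598 nats.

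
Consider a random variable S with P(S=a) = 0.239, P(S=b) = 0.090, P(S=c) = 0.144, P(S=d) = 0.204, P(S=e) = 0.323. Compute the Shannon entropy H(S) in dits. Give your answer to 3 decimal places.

0.663 dits

H(S) = −Σ p·log₁₀ p.
  −(0.239)·log₁₀(0.239) = 0.1486
  −(0.090)·log₁₀(0.090) = 0.0941
  −(0.144)·log₁₀(0.144) = 0.1212
  −(0.204)·log₁₀(0.204) = 0.1408
  −(0.323)·log₁₀(0.323) = 0.1585
Sum: 0.1486 + 0.0941 + 0.1212 + 0.1408 + 0.1585 = 0.663 dits.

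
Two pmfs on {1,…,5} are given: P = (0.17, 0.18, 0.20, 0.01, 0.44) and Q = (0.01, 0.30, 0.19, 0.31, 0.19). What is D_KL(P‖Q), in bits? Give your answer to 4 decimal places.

1.0605 bits

D(P‖Q) = Σ p·log₂(p/q).
  0.17·log₂(0.17/0.01) = 0.69487
  0.18·log₂(0.18/0.30) = -0.13265
  0.20·log₂(0.20/0.19) = 0.01480
  0.01·log₂(0.01/0.31) = -0.04954
  0.44·log₂(0.44/0.19) = 0.53306
D(P‖Q) = 1.0605 bits.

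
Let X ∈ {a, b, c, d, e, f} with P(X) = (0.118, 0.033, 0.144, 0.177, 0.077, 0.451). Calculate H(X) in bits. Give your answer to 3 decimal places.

2.174 bits

H(X) = −Σ p·log₂ p.
  −(0.118)·log₂(0.118) = 0.3638
  −(0.033)·log₂(0.033) = 0.1624
  −(0.144)·log₂(0.144) = 0.4026
  −(0.177)·log₂(0.177) = 0.4422
  −(0.077)·log₂(0.077) = 0.2848
  −(0.451)·log₂(0.451) = 0.5181
Sum: 0.3638 + 0.1624 + 0.4026 + 0.4422 + 0.2848 + 0.5181 = 2.174 bits.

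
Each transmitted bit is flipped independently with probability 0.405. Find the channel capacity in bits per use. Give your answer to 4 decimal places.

Binary symmetric channel: C = 1 − h₂(ε) where h₂ is the binary entropy function.
h₂(0.405) = −0.405·log₂0.405 − 0.595·log₂0.595 = 0.9738.
C = 1 − 0.9738 = 0.0262 bits per channel use.

0.0262 bits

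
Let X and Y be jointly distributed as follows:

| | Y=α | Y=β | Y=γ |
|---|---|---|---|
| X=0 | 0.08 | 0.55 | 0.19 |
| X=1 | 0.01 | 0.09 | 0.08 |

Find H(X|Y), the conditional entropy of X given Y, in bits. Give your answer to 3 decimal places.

Chain rule: H(X|Y) = H(X,Y) − H(Y).
Marginals: p(X) = (0.8200, 0.1800), p(Y) = (0.0900, 0.6400, 0.2700).
H(X,Y) = 1.8917 bits; H(Y) = 1.2347 bits.
H(X|Y) = 1.8917 − 1.2347 = 0.657 bits.

0.657 bits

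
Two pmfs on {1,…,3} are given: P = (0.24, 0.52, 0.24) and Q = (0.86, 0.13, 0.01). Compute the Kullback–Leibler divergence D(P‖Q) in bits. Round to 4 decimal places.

D(P‖Q) = Σ p·log₂(p/q).
  0.24·log₂(0.24/0.86) = -0.44191
  0.52·log₂(0.52/0.13) = 1.04000
  0.24·log₂(0.24/0.01) = 1.10039
D(P‖Q) = 1.6985 bits.

1.6985 bits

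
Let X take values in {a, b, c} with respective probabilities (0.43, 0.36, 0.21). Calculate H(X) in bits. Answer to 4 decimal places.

H(X) = −Σ p·log₂ p.
  −(0.43)·log₂(0.43) = 0.52356
  −(0.36)·log₂(0.36) = 0.53062
  −(0.21)·log₂(0.21) = 0.47282
Sum: 0.52356 + 0.53062 + 0.47282 = 1.5270 bits.

1.5270 bits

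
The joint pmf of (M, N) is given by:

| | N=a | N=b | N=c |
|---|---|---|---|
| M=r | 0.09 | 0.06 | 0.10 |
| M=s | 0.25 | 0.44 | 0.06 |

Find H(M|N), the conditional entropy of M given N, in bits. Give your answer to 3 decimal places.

0.701 bits

Marginals: p(M) = (0.2500, 0.7500), p(N) = (0.3400, 0.5000, 0.1600).
H(M|N) = Σ p(N) · H(M|N=·).
  N=a: p=0.3400, H(M|N=a) = 0.8338
  N=b: p=0.5000, H(M|N=b) = 0.5294
  N=c: p=0.1600, H(M|N=c) = 0.9544
Weighted sum = 0.701 bits.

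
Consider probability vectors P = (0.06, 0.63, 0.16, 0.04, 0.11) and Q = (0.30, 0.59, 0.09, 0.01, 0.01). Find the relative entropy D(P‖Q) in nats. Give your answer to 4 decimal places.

0.3560 nats

D(P‖Q) = Σ p·ln(p/q).
  0.06·ln(0.06/0.30) = -0.09657
  0.63·ln(0.63/0.59) = 0.04133
  0.16·ln(0.16/0.09) = 0.09206
  0.04·ln(0.04/0.01) = 0.05545
  0.11·ln(0.11/0.01) = 0.26377
D(P‖Q) = 0.3560 nats.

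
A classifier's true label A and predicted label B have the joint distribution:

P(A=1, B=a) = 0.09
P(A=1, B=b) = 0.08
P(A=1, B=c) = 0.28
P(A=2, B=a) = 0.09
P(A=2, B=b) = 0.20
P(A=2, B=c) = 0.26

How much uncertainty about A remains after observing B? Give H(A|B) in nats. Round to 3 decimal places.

Marginals: p(A) = (0.4500, 0.5500), p(B) = (0.1800, 0.2800, 0.5400).
H(A|B) = Σ p(B) · H(A|B=·).
  B=a: p=0.1800, H(A|B=a) = 0.6931
  B=b: p=0.2800, H(A|B=b) = 0.5983
  B=c: p=0.5400, H(A|B=c) = 0.6925
Weighted sum = 0.666 nats.

0.666 nats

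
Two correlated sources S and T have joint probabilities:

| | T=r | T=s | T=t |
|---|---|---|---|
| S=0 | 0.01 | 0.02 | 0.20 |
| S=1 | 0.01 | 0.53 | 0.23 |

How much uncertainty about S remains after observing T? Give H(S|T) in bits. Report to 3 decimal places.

0.572 bits

Marginals: p(S) = (0.2300, 0.7700), p(T) = (0.0200, 0.5500, 0.4300).
H(S|T) = Σ p(T) · H(S|T=·).
  T=r: p=0.0200, H(S|T=r) = 1.0000
  T=s: p=0.5500, H(S|T=s) = 0.2254
  T=t: p=0.4300, H(S|T=t) = 0.9965
Weighted sum = 0.572 bits.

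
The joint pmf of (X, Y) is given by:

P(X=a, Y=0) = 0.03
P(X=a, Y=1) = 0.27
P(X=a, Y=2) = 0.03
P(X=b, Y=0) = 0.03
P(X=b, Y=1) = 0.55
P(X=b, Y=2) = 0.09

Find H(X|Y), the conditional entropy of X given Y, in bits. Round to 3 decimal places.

0.907 bits

Chain rule: H(X|Y) = H(X,Y) − H(Y).
Marginals: p(X) = (0.3300, 0.6700), p(Y) = (0.0600, 0.8200, 0.1200).
H(X,Y) = 1.7523 bits; H(Y) = 0.8454 bits.
H(X|Y) = 1.7523 − 0.8454 = 0.907 bits.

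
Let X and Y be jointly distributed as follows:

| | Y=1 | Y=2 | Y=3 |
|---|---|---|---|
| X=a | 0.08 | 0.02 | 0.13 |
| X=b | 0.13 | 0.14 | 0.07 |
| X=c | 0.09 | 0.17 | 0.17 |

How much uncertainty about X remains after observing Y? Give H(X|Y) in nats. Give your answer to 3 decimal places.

0.996 nats

Chain rule: H(X|Y) = H(X,Y) − H(Y).
Marginals: p(X) = (0.2300, 0.3400, 0.4300), p(Y) = (0.3000, 0.3300, 0.3700).
H(X,Y) = 2.0913 nats; H(Y) = 1.0949 nats.
H(X|Y) = 2.0913 − 1.0949 = 0.996 nats.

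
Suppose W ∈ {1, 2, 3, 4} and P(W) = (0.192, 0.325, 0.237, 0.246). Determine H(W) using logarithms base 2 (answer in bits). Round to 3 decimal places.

1.974 bits

H(W) = −Σ p·log₂ p.
  −(0.192)·log₂(0.192) = 0.4571
  −(0.325)·log₂(0.325) = 0.5270
  −(0.237)·log₂(0.237) = 0.4923
  −(0.246)·log₂(0.246) = 0.4977
Sum: 0.4571 + 0.5270 + 0.4923 + 0.4977 = 1.974 bits.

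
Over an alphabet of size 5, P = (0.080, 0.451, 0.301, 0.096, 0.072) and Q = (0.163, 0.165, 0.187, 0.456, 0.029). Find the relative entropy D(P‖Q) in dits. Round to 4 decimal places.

D(P‖Q) = Σ p·log₁₀(p/q).
  0.080·log₁₀(0.080/0.163) = -0.02473
  0.451·log₁₀(0.451/0.165) = 0.19695
  0.301·log₁₀(0.301/0.187) = 0.06222
  0.096·log₁₀(0.096/0.456) = -0.06496
  0.072·log₁₀(0.072/0.029) = 0.02844
D(P‖Q) = 0.1979 dits.

0.1979 dits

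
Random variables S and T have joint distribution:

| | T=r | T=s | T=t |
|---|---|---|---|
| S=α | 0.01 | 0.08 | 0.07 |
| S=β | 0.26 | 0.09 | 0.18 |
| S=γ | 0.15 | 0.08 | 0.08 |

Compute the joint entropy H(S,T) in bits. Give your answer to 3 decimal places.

2.883 bits

H(S,T) = −Σ p(x,y)·log₂ p(x,y) over all 9 cells.
  cell (α,r): −0.01·log₂0.01 = 0.0664
  cell (α,s): −0.08·log₂0.08 = 0.2915
  cell (α,t): −0.07·log₂0.07 = 0.2686
  cell (β,r): −0.26·log₂0.26 = 0.5053
  cell (β,s): −0.09·log₂0.09 = 0.3127
  cell (β,t): −0.18·log₂0.18 = 0.4453
  cell (γ,r): −0.15·log₂0.15 = 0.4105
  cell (γ,s): −0.08·log₂0.08 = 0.2915
  cell (γ,t): −0.08·log₂0.08 = 0.2915
Sum = 2.883 bits.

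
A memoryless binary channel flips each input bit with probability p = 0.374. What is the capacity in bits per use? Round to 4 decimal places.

Binary symmetric channel: C = 1 − h₂(ε) where h₂ is the binary entropy function.
h₂(0.374) = −0.374·log₂0.374 − 0.626·log₂0.626 = 0.9537.
C = 1 − 0.9537 = 0.0463 bits per channel use.

0.0463 bits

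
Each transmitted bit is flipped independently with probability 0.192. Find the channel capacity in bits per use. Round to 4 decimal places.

Binary symmetric channel: C = 1 − h₂(ε) where h₂ is the binary entropy function.
h₂(0.192) = −0.192·log₂0.192 − 0.808·log₂0.808 = 0.7056.
C = 1 − 0.7056 = 0.2944 bits per channel use.

0.2944 bits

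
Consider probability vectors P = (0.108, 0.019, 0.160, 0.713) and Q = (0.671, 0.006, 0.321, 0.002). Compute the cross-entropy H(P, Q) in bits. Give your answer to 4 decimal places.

H(P,Q) = −Σ p·log₂ q.
  −0.108·log₂(0.671) = 0.06217
  −0.019·log₂(0.006) = 0.14024
  −0.160·log₂(0.321) = 0.26230
  −0.713·log₂(0.002) = 6.39260
H(P,Q) = 6.8573 bits.

6.8573 bits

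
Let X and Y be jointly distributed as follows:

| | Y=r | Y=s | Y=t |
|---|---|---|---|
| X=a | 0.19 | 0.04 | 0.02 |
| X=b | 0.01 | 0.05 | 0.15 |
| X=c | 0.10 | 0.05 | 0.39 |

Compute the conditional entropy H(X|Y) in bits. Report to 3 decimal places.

Chain rule: H(X|Y) = H(X,Y) − H(Y).
Marginals: p(X) = (0.2500, 0.2100, 0.5400), p(Y) = (0.3000, 0.1400, 0.5600).
H(X,Y) = 2.5250 bits; H(Y) = 1.3866 bits.
H(X|Y) = 2.5250 − 1.3866 = 1.138 bits.

1.138 bits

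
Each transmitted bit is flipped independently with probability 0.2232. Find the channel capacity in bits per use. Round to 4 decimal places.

Binary symmetric channel: C = 1 − h₂(ε) where h₂ is the binary entropy function.
h₂(0.2232) = −0.2232·log₂0.2232 − 0.7768·log₂0.7768 = 0.7660.
C = 1 − 0.7660 = 0.2340 bits per channel use.

0.2340 bits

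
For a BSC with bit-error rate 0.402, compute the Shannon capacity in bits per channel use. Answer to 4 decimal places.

0.0279 bits

Binary symmetric channel: C = 1 − h₂(ε) where h₂ is the binary entropy function.
h₂(0.402) = −0.402·log₂0.402 − 0.598·log₂0.598 = 0.9721.
C = 1 − 0.9721 = 0.0279 bits per channel use.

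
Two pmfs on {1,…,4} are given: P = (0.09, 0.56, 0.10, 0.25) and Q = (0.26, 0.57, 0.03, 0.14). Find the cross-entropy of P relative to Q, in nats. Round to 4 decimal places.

H(P,Q) = −Σ p·ln q.
  −0.09·ln(0.26) = 0.12124
  −0.56·ln(0.57) = 0.31479
  −0.10·ln(0.03) = 0.35066
  −0.25·ln(0.14) = 0.49153
H(P,Q) = 1.2782 nats.

1.2782 nats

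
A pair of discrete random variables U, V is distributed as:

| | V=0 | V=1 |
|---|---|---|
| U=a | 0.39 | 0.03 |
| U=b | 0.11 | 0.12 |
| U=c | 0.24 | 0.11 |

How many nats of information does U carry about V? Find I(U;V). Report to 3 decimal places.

Marginals: p(U) = (0.4200, 0.2300, 0.3500), p(V) = (0.7400, 0.2600).
I(U;V) = H(U) + H(V) − H(U,V).
H(U) = 1.0698, H(V) = 0.5731, H(U,V) = 1.5550.
I(U;V) = 1.0698 + 0.5731 − 1.5550 = 0.088 nats.

0.088 nats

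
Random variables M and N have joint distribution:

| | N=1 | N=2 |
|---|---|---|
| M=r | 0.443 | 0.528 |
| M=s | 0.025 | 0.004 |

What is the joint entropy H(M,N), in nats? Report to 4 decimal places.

H(M,N) = −Σ p(x,y)·ln p(x,y) over all 4 cells.
  cell (r,1): −0.443·ln0.443 = 0.36068
  cell (r,2): −0.528·ln0.528 = 0.33721
  cell (s,1): −0.025·ln0.025 = 0.09222
  cell (s,2): −0.004·ln0.004 = 0.02209
Sum = 0.8122 nats.

0.8122 nats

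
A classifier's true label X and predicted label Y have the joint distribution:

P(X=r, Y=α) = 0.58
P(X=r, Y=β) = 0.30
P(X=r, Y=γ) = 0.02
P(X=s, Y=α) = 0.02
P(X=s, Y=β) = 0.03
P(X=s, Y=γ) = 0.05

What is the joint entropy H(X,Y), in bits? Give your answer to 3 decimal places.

H(X,Y) = −Σ p(x,y)·log₂ p(x,y) over all 6 cells.
  cell (r,α): −0.58·log₂0.58 = 0.4558
  cell (r,β): −0.30·log₂0.30 = 0.5211
  cell (r,γ): −0.02·log₂0.02 = 0.1129
  cell (s,α): −0.02·log₂0.02 = 0.1129
  cell (s,β): −0.03·log₂0.03 = 0.1518
  cell (s,γ): −0.05·log₂0.05 = 0.2161
Sum = 1.571 bits.

1.571 bits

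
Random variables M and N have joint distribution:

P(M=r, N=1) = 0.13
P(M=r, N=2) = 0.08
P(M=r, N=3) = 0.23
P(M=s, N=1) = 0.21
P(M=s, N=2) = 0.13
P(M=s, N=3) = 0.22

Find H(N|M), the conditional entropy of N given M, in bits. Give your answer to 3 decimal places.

Chain rule: H(N|M) = H(M,N) − H(M).
Marginals: p(M) = (0.4400, 0.5600), p(N) = (0.3400, 0.2100, 0.4500).
H(M,N) = 2.4979 bits; H(M) = 0.9896 bits.
H(N|M) = 2.4979 − 0.9896 = 1.508 bits.

1.508 bits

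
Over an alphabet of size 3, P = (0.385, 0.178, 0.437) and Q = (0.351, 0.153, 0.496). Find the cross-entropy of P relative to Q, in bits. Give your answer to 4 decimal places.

H(P,Q) = −Σ p·log₂ q.
  −0.385·log₂(0.351) = 0.58153
  −0.178·log₂(0.153) = 0.48209
  −0.437·log₂(0.496) = 0.44206
H(P,Q) = 1.5057 bits.

1.5057 bits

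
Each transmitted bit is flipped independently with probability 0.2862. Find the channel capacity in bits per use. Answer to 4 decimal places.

0.1362 bits

Binary symmetric channel: C = 1 − h₂(ε) where h₂ is the binary entropy function.
h₂(0.2862) = −0.2862·log₂0.2862 − 0.7138·log₂0.7138 = 0.8638.
C = 1 − 0.8638 = 0.1362 bits per channel use.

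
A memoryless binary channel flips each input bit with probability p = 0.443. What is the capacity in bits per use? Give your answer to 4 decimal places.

0.0094 bits

Binary symmetric channel: C = 1 − h₂(ε) where h₂ is the binary entropy function.
h₂(0.443) = −0.443·log₂0.443 − 0.557·log₂0.557 = 0.9906.
C = 1 − 0.9906 = 0.0094 bits per channel use.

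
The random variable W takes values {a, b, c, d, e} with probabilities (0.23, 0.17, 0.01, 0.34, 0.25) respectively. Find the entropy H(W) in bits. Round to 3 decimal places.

H(W) = −Σ p·log₂ p.
  −(0.23)·log₂(0.23) = 0.4877
  −(0.17)·log₂(0.17) = 0.4346
  −(0.01)·log₂(0.01) = 0.0664
  −(0.34)·log₂(0.34) = 0.5292
  −(0.25)·log₂(0.25) = 0.5000
Sum: 0.4877 + 0.4346 + 0.0664 + 0.5292 + 0.5000 = 2.018 bits.

2.018 bits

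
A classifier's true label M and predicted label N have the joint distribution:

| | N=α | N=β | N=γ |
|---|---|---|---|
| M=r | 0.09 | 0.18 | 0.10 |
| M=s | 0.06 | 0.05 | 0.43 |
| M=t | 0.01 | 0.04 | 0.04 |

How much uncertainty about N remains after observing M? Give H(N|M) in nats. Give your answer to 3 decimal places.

Chain rule: H(N|M) = H(M,N) − H(M).
Marginals: p(M) = (0.3700, 0.5400, 0.0900), p(N) = (0.1600, 0.2700, 0.5700).
H(M,N) = 1.7407 nats; H(M) = 0.9173 nats.
H(N|M) = 1.7407 − 0.9173 = 0.823 nats.

0.823 nats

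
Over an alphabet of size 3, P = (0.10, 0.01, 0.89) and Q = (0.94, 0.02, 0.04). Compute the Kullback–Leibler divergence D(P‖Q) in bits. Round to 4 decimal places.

D(P‖Q) = Σ p·log₂(p/q).
  0.10·log₂(0.10/0.94) = -0.32327
  0.01·log₂(0.01/0.02) = -0.01000
  0.89·log₂(0.89/0.04) = 3.98340
D(P‖Q) = 3.6501 bits.

3.6501 bits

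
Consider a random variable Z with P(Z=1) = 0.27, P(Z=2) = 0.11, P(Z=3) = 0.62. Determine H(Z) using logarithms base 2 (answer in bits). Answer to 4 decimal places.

1.2879 bits

H(Z) = −Σ p·log₂ p.
  −(0.27)·log₂(0.27) = 0.51002
  −(0.11)·log₂(0.11) = 0.35029
  −(0.62)·log₂(0.62) = 0.42759
Sum: 0.51002 + 0.35029 + 0.42759 = 1.2879 bits.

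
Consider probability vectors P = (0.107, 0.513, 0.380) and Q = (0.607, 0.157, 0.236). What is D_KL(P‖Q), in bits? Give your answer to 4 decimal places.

D(P‖Q) = Σ p·log₂(p/q).
  0.107·log₂(0.107/0.607) = -0.26794
  0.513·log₂(0.513/0.157) = 0.87630
  0.380·log₂(0.380/0.236) = 0.26114
D(P‖Q) = 0.8695 bits.

0.8695 bits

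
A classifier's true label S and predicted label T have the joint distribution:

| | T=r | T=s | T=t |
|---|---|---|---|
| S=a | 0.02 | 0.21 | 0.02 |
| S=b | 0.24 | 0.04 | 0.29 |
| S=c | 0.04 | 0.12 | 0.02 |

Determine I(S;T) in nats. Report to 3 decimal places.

0.295 nats

Marginals: p(S) = (0.2500, 0.5700, 0.1800), p(T) = (0.3000, 0.3700, 0.3300).
I(S;T) = H(S) + H(T) − H(S,T).
H(S) = 0.9756, H(T) = 1.0949, H(S,T) = 1.7759.
I(S;T) = 0.9756 + 1.0949 − 1.7759 = 0.295 nats.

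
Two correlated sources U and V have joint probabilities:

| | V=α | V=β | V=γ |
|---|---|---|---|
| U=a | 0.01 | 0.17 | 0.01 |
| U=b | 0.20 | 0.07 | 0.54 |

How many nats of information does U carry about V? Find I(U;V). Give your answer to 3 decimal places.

Marginals: p(U) = (0.1900, 0.8100), p(V) = (0.2100, 0.2400, 0.5500).
I(U;V) = Σ p(x,y)·ln[p(x,y)/(p(x)p(y))].
  (a,α): 0.01·ln(0.2506) = -0.0138
  (a,β): 0.17·ln(3.7281) = 0.2237
  (a,γ): 0.01·ln(0.0957) = -0.0235
  (b,α): 0.20·ln(1.1758) = 0.0324
  (b,β): 0.07·ln(0.3601) = -0.0715
  (b,γ): 0.54·ln(1.2121) = 0.1039
Sum = 0.251 nats.

0.251 nats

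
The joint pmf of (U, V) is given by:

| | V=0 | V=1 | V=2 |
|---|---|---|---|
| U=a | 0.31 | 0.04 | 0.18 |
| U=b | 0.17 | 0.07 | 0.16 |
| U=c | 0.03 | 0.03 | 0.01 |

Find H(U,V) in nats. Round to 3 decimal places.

1.838 nats

H(U,V) = −Σ p(x,y)·ln p(x,y) over all 9 cells.
  cell (a,0): −0.31·ln0.31 = 0.3631
  cell (a,1): −0.04·ln0.04 = 0.1288
  cell (a,2): −0.18·ln0.18 = 0.3087
  cell (b,0): −0.17·ln0.17 = 0.3012
  cell (b,1): −0.07·ln0.07 = 0.1861
  cell (b,2): −0.16·ln0.16 = 0.2932
  cell (c,0): −0.03·ln0.03 = 0.1052
  cell (c,1): −0.03·ln0.03 = 0.1052
  cell (c,2): −0.01·ln0.01 = 0.0461
Sum = 1.838 nats.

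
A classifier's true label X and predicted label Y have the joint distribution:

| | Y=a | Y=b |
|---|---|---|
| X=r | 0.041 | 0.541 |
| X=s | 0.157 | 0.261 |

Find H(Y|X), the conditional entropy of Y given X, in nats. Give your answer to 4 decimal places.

0.4250 nats

Chain rule: H(Y|X) = H(X,Y) − H(X).
Marginals: p(X) = (0.5820, 0.4180), p(Y) = (0.1980, 0.8020).
H(X,Y) = 1.1046 nats; H(X) = 0.6796 nats.
H(Y|X) = 1.1046 − 0.6796 = 0.4250 nats.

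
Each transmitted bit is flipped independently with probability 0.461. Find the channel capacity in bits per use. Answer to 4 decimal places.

Binary symmetric channel: C = 1 − h₂(ε) where h₂ is the binary entropy function.
h₂(0.461) = −0.461·log₂0.461 − 0.539·log₂0.539 = 0.9956.
C = 1 − 0.9956 = 0.0044 bits per channel use.

0.0044 bits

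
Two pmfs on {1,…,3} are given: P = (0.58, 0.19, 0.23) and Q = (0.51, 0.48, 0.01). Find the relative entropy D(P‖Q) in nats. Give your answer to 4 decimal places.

D(P‖Q) = Σ p·ln(p/q).
  0.58·ln(0.58/0.51) = 0.07460
  0.19·ln(0.19/0.48) = -0.17608
  0.23·ln(0.23/0.01) = 0.72116
D(P‖Q) = 0.6197 nats.

0.6197 nats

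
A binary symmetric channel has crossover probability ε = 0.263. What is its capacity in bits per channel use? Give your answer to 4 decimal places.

Binary symmetric channel: C = 1 − h₂(ε) where h₂ is the binary entropy function.
h₂(0.263) = −0.263·log₂0.263 − 0.737·log₂0.737 = 0.8312.
C = 1 − 0.8312 = 0.1688 bits per channel use.

0.1688 bits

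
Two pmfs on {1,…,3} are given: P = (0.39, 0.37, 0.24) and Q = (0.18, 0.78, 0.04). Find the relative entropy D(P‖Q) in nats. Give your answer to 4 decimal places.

0.4556 nats

D(P‖Q) = Σ p·ln(p/q).
  0.39·ln(0.39/0.18) = 0.30154
  0.37·ln(0.37/0.78) = -0.27594
  0.24·ln(0.24/0.04) = 0.43002
D(P‖Q) = 0.4556 nats.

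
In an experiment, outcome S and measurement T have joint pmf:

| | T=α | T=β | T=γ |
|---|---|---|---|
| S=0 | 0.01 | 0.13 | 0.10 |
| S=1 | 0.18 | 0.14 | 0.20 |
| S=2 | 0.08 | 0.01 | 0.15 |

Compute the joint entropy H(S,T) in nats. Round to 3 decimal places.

H(S,T) = −Σ p(x,y)·ln p(x,y) over all 9 cells.
  cell (0,α): −0.01·ln0.01 = 0.0461
  cell (0,β): −0.13·ln0.13 = 0.2652
  cell (0,γ): −0.10·ln0.10 = 0.2303
  cell (1,α): −0.18·ln0.18 = 0.3087
  cell (1,β): −0.14·ln0.14 = 0.2753
  cell (1,γ): −0.20·ln0.20 = 0.3219
  cell (2,α): −0.08·ln0.08 = 0.2021
  cell (2,β): −0.01·ln0.01 = 0.0461
  cell (2,γ): −0.15·ln0.15 = 0.2846
Sum = 1.980 nats.

1.980 nats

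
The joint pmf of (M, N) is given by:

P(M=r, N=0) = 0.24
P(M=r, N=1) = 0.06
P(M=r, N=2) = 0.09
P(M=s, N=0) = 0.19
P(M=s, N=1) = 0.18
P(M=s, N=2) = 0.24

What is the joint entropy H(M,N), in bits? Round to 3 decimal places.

H(M,N) = −Σ p(x,y)·log₂ p(x,y) over all 6 cells.
  cell (r,0): −0.24·log₂0.24 = 0.4941
  cell (r,1): −0.06·log₂0.06 = 0.2435
  cell (r,2): −0.09·log₂0.09 = 0.3127
  cell (s,0): −0.19·log₂0.19 = 0.4552
  cell (s,1): −0.18·log₂0.18 = 0.4453
  cell (s,2): −0.24·log₂0.24 = 0.4941
Sum = 2.445 bits.

2.445 bits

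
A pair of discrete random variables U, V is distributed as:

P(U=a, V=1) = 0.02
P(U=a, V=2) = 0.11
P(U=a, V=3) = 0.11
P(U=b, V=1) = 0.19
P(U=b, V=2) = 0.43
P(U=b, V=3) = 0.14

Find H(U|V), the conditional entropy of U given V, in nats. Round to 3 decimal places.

0.510 nats

Marginals: p(U) = (0.2400, 0.7600), p(V) = (0.2100, 0.5400, 0.2500).
H(U|V) = Σ p(V) · H(U|V=·).
  V=1: p=0.2100, H(U|V=1) = 0.3145
  V=2: p=0.5400, H(U|V=2) = 0.5055
  V=3: p=0.2500, H(U|V=3) = 0.6859
Weighted sum = 0.510 nats.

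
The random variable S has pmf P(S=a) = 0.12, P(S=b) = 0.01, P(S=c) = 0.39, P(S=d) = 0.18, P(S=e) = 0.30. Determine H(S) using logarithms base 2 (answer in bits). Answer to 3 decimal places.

1.930 bits

H(S) = −Σ p·log₂ p.
  −(0.12)·log₂(0.12) = 0.3671
  −(0.01)·log₂(0.01) = 0.0664
  −(0.39)·log₂(0.39) = 0.5298
  −(0.18)·log₂(0.18) = 0.4453
  −(0.30)·log₂(0.30) = 0.5211
Sum: 0.3671 + 0.0664 + 0.5298 + 0.4453 + 0.5211 = 1.930 bits.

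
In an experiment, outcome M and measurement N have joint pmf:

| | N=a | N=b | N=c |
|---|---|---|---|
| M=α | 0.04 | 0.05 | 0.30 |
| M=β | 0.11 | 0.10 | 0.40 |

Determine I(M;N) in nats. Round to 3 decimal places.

0.008 nats

Marginals: p(M) = (0.3900, 0.6100), p(N) = (0.1500, 0.1500, 0.7000).
I(M;N) = Σ p(x,y)·ln[p(x,y)/(p(x)p(y))].
  (α,a): 0.04·ln(0.6838) = -0.0152
  (α,b): 0.05·ln(0.8547) = -0.0079
  (α,c): 0.30·ln(1.0989) = 0.0283
  (β,a): 0.11·ln(1.2022) = 0.0203
  (β,b): 0.10·ln(1.0929) = 0.0089
  (β,c): 0.40·ln(0.9368) = -0.0261
Sum = 0.008 nats.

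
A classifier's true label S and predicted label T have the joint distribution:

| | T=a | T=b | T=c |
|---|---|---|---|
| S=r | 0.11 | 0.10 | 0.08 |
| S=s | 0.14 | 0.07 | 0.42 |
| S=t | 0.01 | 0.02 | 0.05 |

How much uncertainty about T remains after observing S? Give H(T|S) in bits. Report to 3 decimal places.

Marginals: p(S) = (0.2900, 0.6300, 0.0800), p(T) = (0.2600, 0.1900, 0.5500).
H(T|S) = Σ p(S) · H(T|S=·).
  S=r: p=0.2900, H(T|S=r) = 1.5727
  S=s: p=0.6300, H(T|S=s) = 1.2244
  S=t: p=0.0800, H(T|S=t) = 1.2988
Weighted sum = 1.331 bits.

1.331 bits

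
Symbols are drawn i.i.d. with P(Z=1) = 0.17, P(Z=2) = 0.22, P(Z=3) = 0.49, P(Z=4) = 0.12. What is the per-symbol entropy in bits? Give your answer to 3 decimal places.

1.787 bits

H(Z) = −Σ p·log₂ p.
  −(0.17)·log₂(0.17) = 0.4346
  −(0.22)·log₂(0.22) = 0.4806
  −(0.49)·log₂(0.49) = 0.5043
  −(0.12)·log₂(0.12) = 0.3671
Sum: 0.4346 + 0.4806 + 0.5043 + 0.3671 = 1.787 bits.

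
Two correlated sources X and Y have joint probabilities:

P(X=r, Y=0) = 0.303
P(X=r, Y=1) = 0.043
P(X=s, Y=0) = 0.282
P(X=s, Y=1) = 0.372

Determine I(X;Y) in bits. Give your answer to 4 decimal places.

0.1466 bits

Marginals: p(X) = (0.3460, 0.6540), p(Y) = (0.5850, 0.4150).
I(X;Y) = Σ p(x,y)·log₂[p(x,y)/(p(x)p(y))].
  (r,0): 0.303·log₂(1.4970) = 0.17636
  (r,1): 0.043·log₂(0.2995) = -0.07480
  (s,0): 0.282·log₂(0.7371) = -0.12411
  (s,1): 0.372·log₂(1.3706) = 0.16920
Sum = 0.1466 bits.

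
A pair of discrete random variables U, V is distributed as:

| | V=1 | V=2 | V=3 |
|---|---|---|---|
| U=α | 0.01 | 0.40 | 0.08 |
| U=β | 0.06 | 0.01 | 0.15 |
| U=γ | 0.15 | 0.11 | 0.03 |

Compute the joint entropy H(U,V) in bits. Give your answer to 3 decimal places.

H(U,V) = −Σ p(x,y)·log₂ p(x,y) over all 9 cells.
  cell (α,1): −0.01·log₂0.01 = 0.0664
  cell (α,2): −0.40·log₂0.40 = 0.5288
  cell (α,3): −0.08·log₂0.08 = 0.2915
  cell (β,1): −0.06·log₂0.06 = 0.2435
  cell (β,2): −0.01·log₂0.01 = 0.0664
  cell (β,3): −0.15·log₂0.15 = 0.4105
  cell (γ,1): −0.15·log₂0.15 = 0.4105
  cell (γ,2): −0.11·log₂0.11 = 0.3503
  cell (γ,3): −0.03·log₂0.03 = 0.1518
Sum = 2.520 bits.

2.520 bits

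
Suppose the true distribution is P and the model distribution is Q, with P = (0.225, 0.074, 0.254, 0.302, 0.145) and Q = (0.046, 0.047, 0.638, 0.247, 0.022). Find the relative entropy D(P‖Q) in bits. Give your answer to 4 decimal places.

D(P‖Q) = Σ p·log₂(p/q).
  0.225·log₂(0.225/0.046) = 0.51530
  0.074·log₂(0.074/0.047) = 0.04846
  0.254·log₂(0.254/0.638) = -0.33750
  0.302·log₂(0.302/0.247) = 0.08759
  0.145·log₂(0.145/0.022) = 0.39447
D(P‖Q) = 0.7083 bits.

0.7083 bits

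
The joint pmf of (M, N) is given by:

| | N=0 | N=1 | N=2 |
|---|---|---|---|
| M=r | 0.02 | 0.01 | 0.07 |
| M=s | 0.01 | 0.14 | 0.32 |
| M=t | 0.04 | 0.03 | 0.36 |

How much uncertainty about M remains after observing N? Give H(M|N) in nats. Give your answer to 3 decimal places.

Marginals: p(M) = (0.1000, 0.4700, 0.4300), p(N) = (0.0700, 0.1800, 0.7500).
H(M|N) = Σ p(N) · H(M|N=·).
  N=0: p=0.0700, H(M|N=0) = 0.9557
  N=1: p=0.1800, H(M|N=1) = 0.6547
  N=2: p=0.7500, H(M|N=2) = 0.9371
Weighted sum = 0.888 nats.

0.888 nats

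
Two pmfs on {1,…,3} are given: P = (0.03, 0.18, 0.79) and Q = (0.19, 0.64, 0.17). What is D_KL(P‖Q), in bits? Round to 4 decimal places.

1.3416 bits

D(P‖Q) = Σ p·log₂(p/q).
  0.03·log₂(0.03/0.19) = -0.07989
  0.18·log₂(0.18/0.64) = -0.32941
  0.79·log₂(0.79/0.17) = 1.75089
D(P‖Q) = 1.3416 bits.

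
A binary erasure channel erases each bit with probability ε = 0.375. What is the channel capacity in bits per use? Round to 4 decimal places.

Binary erasure channel: capacity C = 1 − ε.
C = 1 − 0.375 = 0.6250 bits per channel use.

0.6250 bits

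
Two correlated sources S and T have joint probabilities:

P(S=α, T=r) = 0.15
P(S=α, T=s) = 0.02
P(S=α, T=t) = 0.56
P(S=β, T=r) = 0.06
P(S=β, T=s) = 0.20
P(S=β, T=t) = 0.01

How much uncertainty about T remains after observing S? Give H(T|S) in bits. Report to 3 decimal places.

Chain rule: H(T|S) = H(S,T) − H(S).
Marginals: p(S) = (0.7300, 0.2700), p(T) = (0.2100, 0.2200, 0.5700).
H(S,T) = 1.7662 bits; H(S) = 0.8415 bits.
H(T|S) = 1.7662 − 0.8415 = 0.925 bits.

0.925 bits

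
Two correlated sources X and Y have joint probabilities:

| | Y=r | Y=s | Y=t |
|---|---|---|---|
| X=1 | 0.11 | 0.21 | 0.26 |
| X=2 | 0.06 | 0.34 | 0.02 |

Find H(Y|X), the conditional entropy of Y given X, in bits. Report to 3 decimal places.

Marginals: p(X) = (0.5800, 0.4200), p(Y) = (0.1700, 0.5500, 0.2800).
H(Y|X) = Σ p(X) · H(Y|X=·).
  X=1: p=0.5800, H(Y|X=1) = 1.5045
  X=2: p=0.4200, H(Y|X=2) = 0.8570
Weighted sum = 1.233 bits.

1.233 bits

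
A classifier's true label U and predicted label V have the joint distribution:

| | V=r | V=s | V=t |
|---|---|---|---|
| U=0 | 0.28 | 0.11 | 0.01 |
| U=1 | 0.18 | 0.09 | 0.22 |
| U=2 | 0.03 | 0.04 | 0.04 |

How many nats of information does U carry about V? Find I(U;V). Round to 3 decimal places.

0.138 nats

Marginals: p(U) = (0.4000, 0.4900, 0.1100), p(V) = (0.4900, 0.2400, 0.2700).
I(U;V) = H(U) + H(V) − H(U,V).
H(U) = 0.9589, H(V) = 1.0456, H(U,V) = 1.8665.
I(U;V) = 0.9589 + 1.0456 − 1.8665 = 0.138 nats.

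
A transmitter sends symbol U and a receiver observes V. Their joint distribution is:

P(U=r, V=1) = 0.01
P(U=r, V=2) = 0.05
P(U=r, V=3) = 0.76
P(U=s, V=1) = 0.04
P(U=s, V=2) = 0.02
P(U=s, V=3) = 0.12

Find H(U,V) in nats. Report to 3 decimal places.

0.866 nats

H(U,V) = −Σ p(x,y)·ln p(x,y) over all 6 cells.
  cell (r,1): −0.01·ln0.01 = 0.0461
  cell (r,2): −0.05·ln0.05 = 0.1498
  cell (r,3): −0.76·ln0.76 = 0.2086
  cell (s,1): −0.04·ln0.04 = 0.1288
  cell (s,2): −0.02·ln0.02 = 0.0782
  cell (s,3): −0.12·ln0.12 = 0.2544
Sum = 0.866 nats.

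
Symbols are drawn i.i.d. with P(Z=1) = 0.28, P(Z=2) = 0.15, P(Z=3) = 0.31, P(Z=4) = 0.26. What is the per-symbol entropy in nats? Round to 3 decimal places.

H(Z) = −Σ p·ln p.
  −(0.28)·ln(0.28) = 0.3564
  −(0.15)·ln(0.15) = 0.2846
  −(0.31)·ln(0.31) = 0.3631
  −(0.26)·ln(0.26) = 0.3502
Sum: 0.3564 + 0.2846 + 0.3631 + 0.3502 = 1.354 nats.

1.354 nats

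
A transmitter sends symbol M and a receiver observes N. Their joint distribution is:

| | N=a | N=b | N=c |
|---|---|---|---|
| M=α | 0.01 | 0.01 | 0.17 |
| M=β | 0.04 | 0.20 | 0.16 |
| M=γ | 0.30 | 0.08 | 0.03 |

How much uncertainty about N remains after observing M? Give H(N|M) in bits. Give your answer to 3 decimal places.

Marginals: p(M) = (0.1900, 0.4000, 0.4100), p(N) = (0.3500, 0.2900, 0.3600).
H(N|M) = Σ p(M) · H(N|M=·).
  M=α: p=0.1900, H(N|M=α) = 0.5907
  M=β: p=0.4000, H(N|M=β) = 1.3610
  M=γ: p=0.4100, H(N|M=γ) = 1.0658
Weighted sum = 1.094 bits.

1.094 bits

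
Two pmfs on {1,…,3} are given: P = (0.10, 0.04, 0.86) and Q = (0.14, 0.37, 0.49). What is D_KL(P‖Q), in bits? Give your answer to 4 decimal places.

0.5210 bits

D(P‖Q) = Σ p·log₂(p/q).
  0.10·log₂(0.10/0.14) = -0.04854
  0.04·log₂(0.04/0.37) = -0.12838
  0.86·log₂(0.86/0.49) = 0.69794
D(P‖Q) = 0.5210 bits.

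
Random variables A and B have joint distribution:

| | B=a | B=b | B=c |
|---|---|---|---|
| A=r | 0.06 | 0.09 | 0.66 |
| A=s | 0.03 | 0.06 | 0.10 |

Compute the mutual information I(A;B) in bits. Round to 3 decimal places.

0.046 bits

Marginals: p(A) = (0.8100, 0.1900), p(B) = (0.0900, 0.1500, 0.7600).
I(A;B) = H(A) + H(B) − H(A,B).
H(A) = 0.7015, H(B) = 1.0241, H(A,B) = 1.6793.
I(A;B) = 0.7015 + 1.0241 − 1.6793 = 0.046 bits.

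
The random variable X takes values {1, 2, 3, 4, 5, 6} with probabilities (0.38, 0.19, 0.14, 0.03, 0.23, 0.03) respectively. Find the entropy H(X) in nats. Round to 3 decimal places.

1.507 nats

H(X) = −Σ p·ln p.
  −(0.38)·ln(0.38) = 0.3677
  −(0.19)·ln(0.19) = 0.3155
  −(0.14)·ln(0.14) = 0.2753
  −(0.03)·ln(0.03) = 0.1052
  −(0.23)·ln(0.23) = 0.3380
  −(0.03)·ln(0.03) = 0.1052
Sum: 0.3677 + 0.3155 + 0.2753 + 0.1052 + 0.3380 + 0.1052 = 1.507 nats.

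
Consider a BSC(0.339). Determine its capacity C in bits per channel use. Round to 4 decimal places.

Binary symmetric channel: C = 1 − h₂(ε) where h₂ is the binary entropy function.
h₂(0.339) = −0.339·log₂0.339 − 0.661·log₂0.661 = 0.9239.
C = 1 − 0.9239 = 0.0761 bits per channel use.

0.0761 bits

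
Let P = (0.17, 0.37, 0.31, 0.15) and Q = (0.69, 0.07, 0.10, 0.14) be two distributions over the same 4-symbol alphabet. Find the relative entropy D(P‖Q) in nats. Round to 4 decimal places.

0.7390 nats

D(P‖Q) = Σ p·ln(p/q).
  0.17·ln(0.17/0.69) = -0.23815
  0.37·ln(0.37/0.07) = 0.61605
  0.31·ln(0.31/0.10) = 0.35073
  0.15·ln(0.15/0.14) = 0.01035
D(P‖Q) = 0.7390 nats.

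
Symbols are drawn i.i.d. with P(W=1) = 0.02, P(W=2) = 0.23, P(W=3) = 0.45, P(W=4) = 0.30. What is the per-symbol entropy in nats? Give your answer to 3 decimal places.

1.137 nats

H(W) = −Σ p·ln p.
  −(0.02)·ln(0.02) = 0.0782
  −(0.23)·ln(0.23) = 0.3380
  −(0.45)·ln(0.45) = 0.3593
  −(0.30)·ln(0.30) = 0.3612
Sum: 0.0782 + 0.3380 + 0.3593 + 0.3612 = 1.137 nats.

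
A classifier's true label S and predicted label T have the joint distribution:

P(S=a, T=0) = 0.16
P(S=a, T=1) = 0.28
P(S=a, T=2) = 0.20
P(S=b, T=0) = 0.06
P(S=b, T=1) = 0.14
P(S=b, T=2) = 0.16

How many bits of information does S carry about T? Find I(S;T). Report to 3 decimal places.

0.014 bits

Marginals: p(S) = (0.6400, 0.3600), p(T) = (0.2200, 0.4200, 0.3600).
I(S;T) = Σ p(x,y)·log₂[p(x,y)/(p(x)p(y))].
  (a,0): 0.16·log₂(1.1364) = 0.0295
  (a,1): 0.28·log₂(1.0417) = 0.0165
  (a,2): 0.20·log₂(0.8681) = -0.0408
  (b,0): 0.06·log₂(0.7576) = -0.0240
  (b,1): 0.14·log₂(0.9259) = -0.0155
  (b,2): 0.16·log₂(1.2346) = 0.0486
Sum = 0.014 bits.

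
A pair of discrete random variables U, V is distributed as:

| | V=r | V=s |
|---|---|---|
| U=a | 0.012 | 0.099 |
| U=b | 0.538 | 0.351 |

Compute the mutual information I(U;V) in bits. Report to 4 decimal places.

Marginals: p(U) = (0.1110, 0.8890), p(V) = (0.5500, 0.4500).
I(U;V) = Σ p(x,y)·log₂[p(x,y)/(p(x)p(y))].
  (a,r): 0.012·log₂(0.1966) = -0.02816
  (a,s): 0.099·log₂(1.9820) = 0.09771
  (b,r): 0.538·log₂(1.1003) = 0.07420
  (b,s): 0.351·log₂(0.8774) = -0.06624
Sum = 0.0775 bits.

0.0775 bits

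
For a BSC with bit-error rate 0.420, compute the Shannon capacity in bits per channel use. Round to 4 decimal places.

Binary symmetric channel: C = 1 − h₂(ε) where h₂ is the binary entropy function.
h₂(0.420) = −0.420·log₂0.420 − 0.580·log₂0.580 = 0.9815.
C = 1 − 0.9815 = 0.0185 bits per channel use.

0.0185 bits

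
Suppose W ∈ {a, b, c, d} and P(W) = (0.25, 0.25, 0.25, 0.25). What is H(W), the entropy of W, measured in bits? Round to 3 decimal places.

H(W) = −Σ p·log₂ p.
  −(0.25)·log₂(0.25) = 0.5000
  −(0.25)·log₂(0.25) = 0.5000
  −(0.25)·log₂(0.25) = 0.5000
  −(0.25)·log₂(0.25) = 0.5000
Sum: 0.5000 + 0.5000 + 0.5000 + 0.5000 = 2.000 bits.

2.000 bits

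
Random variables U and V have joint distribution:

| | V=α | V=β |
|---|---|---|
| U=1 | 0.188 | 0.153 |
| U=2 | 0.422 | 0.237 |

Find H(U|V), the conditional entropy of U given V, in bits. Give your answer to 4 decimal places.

Marginals: p(U) = (0.3410, 0.6590), p(V) = (0.6100, 0.3900).
H(U|V) = Σ p(V) · H(U|V=·).
  V=α: p=0.6100, H(U|V=α) = 0.8911
  V=β: p=0.3900, H(U|V=β) = 0.9663
Weighted sum = 0.9204 bits.

0.9204 bits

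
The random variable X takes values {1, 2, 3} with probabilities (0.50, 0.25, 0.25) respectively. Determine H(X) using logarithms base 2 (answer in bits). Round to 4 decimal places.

1.5000 bits

H(X) = −Σ p·log₂ p.
  −(0.50)·log₂(0.50) = 0.50000
  −(0.25)·log₂(0.25) = 0.50000
  −(0.25)·log₂(0.25) = 0.50000
Sum: 0.50000 + 0.50000 + 0.50000 = 1.5000 bits.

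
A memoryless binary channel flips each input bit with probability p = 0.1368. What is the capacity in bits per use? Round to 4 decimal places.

0.4242 bits

Binary symmetric channel: C = 1 − h₂(ε) where h₂ is the binary entropy function.
h₂(0.1368) = −0.1368·log₂0.1368 − 0.8632·log₂0.8632 = 0.5758.
C = 1 − 0.5758 = 0.4242 bits per channel use.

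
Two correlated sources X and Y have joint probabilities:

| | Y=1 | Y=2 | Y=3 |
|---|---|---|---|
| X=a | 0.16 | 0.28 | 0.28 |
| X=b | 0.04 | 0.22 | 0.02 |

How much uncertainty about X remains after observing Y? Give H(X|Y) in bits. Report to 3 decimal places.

Chain rule: H(X|Y) = H(X,Y) − H(Y).
Marginals: p(X) = (0.7200, 0.2800), p(Y) = (0.2000, 0.5000, 0.3000).
H(X,Y) = 2.2307 bits; H(Y) = 1.4855 bits.
H(X|Y) = 2.2307 − 1.4855 = 0.745 bits.

0.745 bits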